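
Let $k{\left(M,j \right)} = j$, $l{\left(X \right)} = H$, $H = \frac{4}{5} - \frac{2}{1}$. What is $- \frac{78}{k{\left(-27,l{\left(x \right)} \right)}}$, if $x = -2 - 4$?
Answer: $65$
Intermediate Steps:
$x = -6$ ($x = -2 - 4 = -6$)
$H = - \frac{6}{5}$ ($H = 4 \cdot \frac{1}{5} - 2 = \frac{4}{5} - 2 = - \frac{6}{5} \approx -1.2$)
$l{\left(X \right)} = - \frac{6}{5}$
$- \frac{78}{k{\left(-27,l{\left(x \right)} \right)}} = - \frac{78}{- \frac{6}{5}} = \left(-78\right) \left(- \frac{5}{6}\right) = 65$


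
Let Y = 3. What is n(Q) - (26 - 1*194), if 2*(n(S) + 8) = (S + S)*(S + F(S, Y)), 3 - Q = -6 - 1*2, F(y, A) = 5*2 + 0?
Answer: 391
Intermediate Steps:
F(y, A) = 10 (F(y, A) = 10 + 0 = 10)
Q = 11 (Q = 3 - (-6 - 1*2) = 3 - (-6 - 2) = 3 - 1*(-8) = 3 + 8 = 11)
n(S) = -8 + S*(10 + S) (n(S) = -8 + ((S + S)*(S + 10))/2 = -8 + ((2*S)*(10 + S))/2 = -8 + (2*S*(10 + S))/2 = -8 + S*(10 + S))
n(Q) - (26 - 1*194) = (-8 + 11² + 10*11) - (26 - 1*194) = (-8 + 121 + 110) - (26 - 194) = 223 - 1*(-168) = 223 + 168 = 391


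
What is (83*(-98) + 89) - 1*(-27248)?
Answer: 19203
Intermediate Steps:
(83*(-98) + 89) - 1*(-27248) = (-8134 + 89) + 27248 = -8045 + 27248 = 19203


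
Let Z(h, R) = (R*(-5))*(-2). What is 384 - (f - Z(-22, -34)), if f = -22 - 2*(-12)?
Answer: 42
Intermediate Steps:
Z(h, R) = 10*R (Z(h, R) = -5*R*(-2) = 10*R)
f = 2 (f = -22 + 24 = 2)
384 - (f - Z(-22, -34)) = 384 - (2 - 10*(-34)) = 384 - (2 - 1*(-340)) = 384 - (2 + 340) = 384 - 1*342 = 384 - 342 = 42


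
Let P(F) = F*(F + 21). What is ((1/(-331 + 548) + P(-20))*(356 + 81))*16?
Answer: -30338288/217 ≈ -1.3981e+5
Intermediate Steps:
P(F) = F*(21 + F)
((1/(-331 + 548) + P(-20))*(356 + 81))*16 = ((1/(-331 + 548) - 20*(21 - 20))*(356 + 81))*16 = ((1/217 - 20*1)*437)*16 = ((1/217 - 20)*437)*16 = -4339/217*437*16 = -1896143/217*16 = -30338288/217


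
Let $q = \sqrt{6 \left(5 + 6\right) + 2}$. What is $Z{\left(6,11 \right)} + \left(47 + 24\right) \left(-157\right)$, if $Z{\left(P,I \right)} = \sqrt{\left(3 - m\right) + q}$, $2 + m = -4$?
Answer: $-11147 + \sqrt{9 + 2 \sqrt{17}} \approx -11143.0$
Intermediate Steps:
$m = -6$ ($m = -2 - 4 = -6$)
$q = 2 \sqrt{17}$ ($q = \sqrt{6 \cdot 11 + 2} = \sqrt{66 + 2} = \sqrt{68} = 2 \sqrt{17} \approx 8.2462$)
$Z{\left(P,I \right)} = \sqrt{9 + 2 \sqrt{17}}$ ($Z{\left(P,I \right)} = \sqrt{\left(3 - -6\right) + 2 \sqrt{17}} = \sqrt{\left(3 + 6\right) + 2 \sqrt{17}} = \sqrt{9 + 2 \sqrt{17}}$)
$Z{\left(6,11 \right)} + \left(47 + 24\right) \left(-157\right) = \sqrt{9 + 2 \sqrt{17}} + \left(47 + 24\right) \left(-157\right) = \sqrt{9 + 2 \sqrt{17}} + 71 \left(-157\right) = \sqrt{9 + 2 \sqrt{17}} - 11147 = -11147 + \sqrt{9 + 2 \sqrt{17}}$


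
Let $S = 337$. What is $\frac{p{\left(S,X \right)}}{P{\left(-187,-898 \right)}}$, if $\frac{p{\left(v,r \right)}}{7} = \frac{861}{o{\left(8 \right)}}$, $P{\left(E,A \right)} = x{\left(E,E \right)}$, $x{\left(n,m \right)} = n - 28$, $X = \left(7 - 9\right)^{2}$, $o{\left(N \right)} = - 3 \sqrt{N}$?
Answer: $\frac{2009 \sqrt{2}}{860} \approx 3.3037$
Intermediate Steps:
$X = 4$ ($X = \left(-2\right)^{2} = 4$)
$x{\left(n,m \right)} = -28 + n$
$P{\left(E,A \right)} = -28 + E$
$p{\left(v,r \right)} = - \frac{2009 \sqrt{2}}{4}$ ($p{\left(v,r \right)} = 7 \frac{861}{\left(-3\right) \sqrt{8}} = 7 \frac{861}{\left(-3\right) 2 \sqrt{2}} = 7 \frac{861}{\left(-6\right) \sqrt{2}} = 7 \cdot 861 \left(- \frac{\sqrt{2}}{12}\right) = 7 \left(- \frac{287 \sqrt{2}}{4}\right) = - \frac{2009 \sqrt{2}}{4}$)
$\frac{p{\left(S,X \right)}}{P{\left(-187,-898 \right)}} = \frac{\left(- \frac{2009}{4}\right) \sqrt{2}}{-28 - 187} = \frac{\left(- \frac{2009}{4}\right) \sqrt{2}}{-215} = - \frac{2009 \sqrt{2}}{4} \left(- \frac{1}{215}\right) = \frac{2009 \sqrt{2}}{860}$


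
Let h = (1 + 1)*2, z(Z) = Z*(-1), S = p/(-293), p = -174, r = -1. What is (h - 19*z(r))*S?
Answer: -2610/293 ≈ -8.9079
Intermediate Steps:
S = 174/293 (S = -174/(-293) = -174*(-1/293) = 174/293 ≈ 0.59386)
z(Z) = -Z
h = 4 (h = 2*2 = 4)
(h - 19*z(r))*S = (4 - (-19)*(-1))*(174/293) = (4 - 19*1)*(174/293) = (4 - 19)*(174/293) = -15*174/293 = -2610/293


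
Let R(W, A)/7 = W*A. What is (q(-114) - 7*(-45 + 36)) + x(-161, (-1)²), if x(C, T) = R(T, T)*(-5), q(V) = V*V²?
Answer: -1481516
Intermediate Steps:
R(W, A) = 7*A*W (R(W, A) = 7*(W*A) = 7*(A*W) = 7*A*W)
q(V) = V³
x(C, T) = -35*T² (x(C, T) = (7*T*T)*(-5) = (7*T²)*(-5) = -35*T²)
(q(-114) - 7*(-45 + 36)) + x(-161, (-1)²) = ((-114)³ - 7*(-45 + 36)) - 35*((-1)²)² = (-1481544 - 7*(-9)) - 35*1² = (-1481544 + 63) - 35*1 = -1481481 - 35 = -1481516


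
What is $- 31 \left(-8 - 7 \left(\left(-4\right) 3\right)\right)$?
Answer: $-2356$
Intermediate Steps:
$- 31 \left(-8 - 7 \left(\left(-4\right) 3\right)\right) = - 31 \left(-8 - -84\right) = - 31 \left(-8 + 84\right) = \left(-31\right) 76 = -2356$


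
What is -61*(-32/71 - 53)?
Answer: 231495/71 ≈ 3260.5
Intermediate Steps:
-61*(-32/71 - 53) = -61*(-3795/71) = 231495/71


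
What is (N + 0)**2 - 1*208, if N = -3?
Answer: -199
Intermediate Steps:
(N + 0)**2 - 1*208 = (-3 + 0)**2 - 1*208 = (-3)**2 - 208 = 9 - 208 = -199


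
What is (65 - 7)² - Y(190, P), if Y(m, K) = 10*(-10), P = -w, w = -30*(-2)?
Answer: 3464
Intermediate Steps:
w = 60
P = -60 (P = -1*60 = -60)
Y(m, K) = -100
(65 - 7)² - Y(190, P) = (65 - 7)² - 1*(-100) = 58² + 100 = 3364 + 100 = 3464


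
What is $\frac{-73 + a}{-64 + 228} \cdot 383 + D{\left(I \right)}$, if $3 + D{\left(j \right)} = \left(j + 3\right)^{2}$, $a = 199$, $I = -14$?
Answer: $\frac{33805}{82} \approx 412.26$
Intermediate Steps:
$D{\left(j \right)} = -3 + \left(3 + j\right)^{2}$ ($D{\left(j \right)} = -3 + \left(j + 3\right)^{2} = -3 + \left(3 + j\right)^{2}$)
$\frac{-73 + a}{-64 + 228} \cdot 383 + D{\left(I \right)} = \frac{-73 + 199}{-64 + 228} \cdot 383 - \left(3 - \left(3 - 14\right)^{2}\right) = \frac{126}{164} \cdot 383 - \left(3 - \left(-11\right)^{2}\right) = 126 \cdot \frac{1}{164} \cdot 383 + \left(-3 + 121\right) = \frac{63}{82} \cdot 383 + 118 = \frac{24129}{82} + 118 = \frac{33805}{82}$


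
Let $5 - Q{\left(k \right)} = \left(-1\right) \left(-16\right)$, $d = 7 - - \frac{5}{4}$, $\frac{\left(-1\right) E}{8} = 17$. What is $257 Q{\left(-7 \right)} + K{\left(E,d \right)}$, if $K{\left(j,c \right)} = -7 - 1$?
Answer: $-2835$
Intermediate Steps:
$E = -136$ ($E = \left(-8\right) 17 = -136$)
$d = \frac{33}{4}$ ($d = 7 - \left(-5\right) \frac{1}{4} = 7 - - \frac{5}{4} = 7 + \frac{5}{4} = \frac{33}{4} \approx 8.25$)
$K{\left(j,c \right)} = -8$ ($K{\left(j,c \right)} = -7 - 1 = -8$)
$Q{\left(k \right)} = -11$ ($Q{\left(k \right)} = 5 - \left(-1\right) \left(-16\right) = 5 - 16 = -11$)
$257 Q{\left(-7 \right)} + K{\left(E,d \right)} = 257 \left(-11\right) - 8 = -2827 - 8 = -2835$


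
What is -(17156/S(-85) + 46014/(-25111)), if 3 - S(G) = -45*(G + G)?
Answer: 782673374/192023817 ≈ 4.0759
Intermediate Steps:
S(G) = 3 + 90*G (S(G) = 3 - (-45)*(G + G) = 3 - (-45)*2*G = 3 - (-90)*G = 3 + 90*G)
-(17156/S(-85) + 46014/(-25111)) = -(17156/(3 + 90*(-85)) + 46014/(-25111)) = -(17156/(3 - 7650) + 46014*(-1/25111)) = -(17156/(-7647) - 46014/25111) = -(17156*(-1/7647) - 46014/25111) = -(-17156/7647 - 46014/25111) = -1*(-782673374/192023817) = 782673374/192023817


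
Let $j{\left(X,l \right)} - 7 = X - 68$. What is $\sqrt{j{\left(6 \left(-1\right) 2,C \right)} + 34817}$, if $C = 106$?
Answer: $2 \sqrt{8686} \approx 186.4$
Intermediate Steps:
$j{\left(X,l \right)} = -61 + X$ ($j{\left(X,l \right)} = 7 + \left(X - 68\right) = 7 + \left(-68 + X\right) = -61 + X$)
$\sqrt{j{\left(6 \left(-1\right) 2,C \right)} + 34817} = \sqrt{\left(-61 + 6 \left(-1\right) 2\right) + 34817} = \sqrt{\left(-61 - 12\right) + 34817} = \sqrt{-73 + 34817} = \sqrt{34744} = 2 \sqrt{8686}$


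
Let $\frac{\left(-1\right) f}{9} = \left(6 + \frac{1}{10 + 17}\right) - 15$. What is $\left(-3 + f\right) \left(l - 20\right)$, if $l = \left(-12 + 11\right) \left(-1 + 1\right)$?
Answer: $- \frac{4660}{3} \approx -1553.3$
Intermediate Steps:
$l = 0$ ($l = \left(-1\right) 0 = 0$)
$f = \frac{242}{3}$ ($f = - 9 \left(\left(6 + \frac{1}{10 + 17}\right) - 15\right) = - 9 \left(\left(6 + \frac{1}{27}\right) - 15\right) = - 9 \left(\frac{163}{27} - 15\right) = \left(-9\right) \left(- \frac{242}{27}\right) = \frac{242}{3} \approx 80.667$)
$\left(-3 + f\right) \left(l - 20\right) = \left(-3 + \frac{242}{3}\right) \left(0 - 20\right) = \frac{233}{3} \left(-20\right) = - \frac{4660}{3}$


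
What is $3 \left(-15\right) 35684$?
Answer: $-1605780$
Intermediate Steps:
$3 \left(-15\right) 35684 = \left(-45\right) 35684 = -1605780$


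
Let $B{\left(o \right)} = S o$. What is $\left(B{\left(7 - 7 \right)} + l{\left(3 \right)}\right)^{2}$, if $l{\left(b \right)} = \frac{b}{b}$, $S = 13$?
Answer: $1$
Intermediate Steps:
$l{\left(b \right)} = 1$
$B{\left(o \right)} = 13 o$
$\left(B{\left(7 - 7 \right)} + l{\left(3 \right)}\right)^{2} = \left(13 \left(7 - 7\right) + 1\right)^{2} = \left(13 \cdot 0 + 1\right)^{2} = \left(0 + 1\right)^{2} = 1^{2} = 1$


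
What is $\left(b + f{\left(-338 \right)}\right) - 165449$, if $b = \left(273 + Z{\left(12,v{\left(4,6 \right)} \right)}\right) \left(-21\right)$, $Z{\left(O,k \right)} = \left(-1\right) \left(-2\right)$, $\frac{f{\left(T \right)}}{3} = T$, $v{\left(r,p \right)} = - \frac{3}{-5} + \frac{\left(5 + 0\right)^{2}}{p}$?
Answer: $-172238$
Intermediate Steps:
$v{\left(r,p \right)} = \frac{3}{5} + \frac{25}{p}$ ($v{\left(r,p \right)} = \left(-3\right) \left(- \frac{1}{5}\right) + \frac{5^{2}}{p} = \frac{3}{5} + \frac{25}{p}$)
$f{\left(T \right)} = 3 T$
$Z{\left(O,k \right)} = 2$
$b = -5775$ ($b = \left(273 + 2\right) \left(-21\right) = 275 \left(-21\right) = -5775$)
$\left(b + f{\left(-338 \right)}\right) - 165449 = \left(-5775 + 3 \left(-338\right)\right) - 165449 = \left(-5775 - 1014\right) - 165449 = -6789 - 165449 = -172238$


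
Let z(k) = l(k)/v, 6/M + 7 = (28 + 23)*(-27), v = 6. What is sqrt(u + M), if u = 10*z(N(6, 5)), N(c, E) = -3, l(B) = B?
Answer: I*sqrt(599099)/346 ≈ 2.237*I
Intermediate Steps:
M = -3/692 (M = 6/(-7 + (28 + 23)*(-27)) = 6/(-7 + 51*(-27)) = 6/(-7 - 1377) = 6/(-1384) = 6*(-1/1384) = -3/692 ≈ -0.0043353)
z(k) = k/6
u = -5 (u = 10*((1/6)*(-3)) = 10*(-1/2) = -5)
sqrt(u + M) = sqrt(-5 - 3/692) = sqrt(-3463/692) = I*sqrt(599099)/346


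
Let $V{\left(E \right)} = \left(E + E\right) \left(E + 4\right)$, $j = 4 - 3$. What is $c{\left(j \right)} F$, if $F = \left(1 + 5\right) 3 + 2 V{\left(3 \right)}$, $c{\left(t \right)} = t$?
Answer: $102$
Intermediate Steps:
$j = 1$ ($j = 4 - 3 = 1$)
$V{\left(E \right)} = 2 E \left(4 + E\right)$
$F = 102$ ($F = \left(1 + 5\right) 3 + 2 \cdot 2 \cdot 3 \left(4 + 3\right) = 6 \cdot 3 + 2 \cdot 2 \cdot 3 \cdot 7 = 18 + 2 \cdot 42 = 18 + 84 = 102$)
$c{\left(j \right)} F = 1 \cdot 102 = 102$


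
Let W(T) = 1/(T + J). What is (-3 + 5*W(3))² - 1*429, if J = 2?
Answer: -425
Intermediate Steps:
W(T) = 1/(2 + T) (W(T) = 1/(T + 2) = 1/(2 + T))
(-3 + 5*W(3))² - 1*429 = (-3 + 5/(2 + 3))² - 1*429 = (-3 + 5/5)² - 429 = (-3 + 5*(⅕))² - 429 = (-3 + 1)² - 429 = (-2)² - 429 = 4 - 429 = -425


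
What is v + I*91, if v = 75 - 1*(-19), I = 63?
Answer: 5827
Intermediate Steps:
v = 94 (v = 75 + 19 = 94)
v + I*91 = 94 + 63*91 = 94 + 5733 = 5827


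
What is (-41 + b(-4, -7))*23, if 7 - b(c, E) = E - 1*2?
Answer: -575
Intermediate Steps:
b(c, E) = 9 - E (b(c, E) = 7 - (E - 1*2) = 7 - (E - 2) = 7 - (-2 + E) = 7 + (2 - E) = 9 - E)
(-41 + b(-4, -7))*23 = (-41 + (9 - 1*(-7)))*23 = (-41 + (9 + 7))*23 = (-41 + 16)*23 = -25*23 = -575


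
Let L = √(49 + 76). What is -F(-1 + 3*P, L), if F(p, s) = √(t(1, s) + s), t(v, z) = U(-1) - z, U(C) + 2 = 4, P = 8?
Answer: -√2 ≈ -1.4142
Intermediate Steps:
U(C) = 2 (U(C) = -2 + 4 = 2)
L = 5*√5 (L = √125 = 5*√5 ≈ 11.180)
t(v, z) = 2 - z
F(p, s) = √2 (F(p, s) = √((2 - s) + s) = √2)
-F(-1 + 3*P, L) = -√2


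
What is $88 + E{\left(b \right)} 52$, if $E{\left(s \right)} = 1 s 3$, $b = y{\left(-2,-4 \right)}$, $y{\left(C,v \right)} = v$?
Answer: $-536$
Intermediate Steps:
$b = -4$
$E{\left(s \right)} = 3 s$ ($E{\left(s \right)} = s 3 = 3 s$)
$88 + E{\left(b \right)} 52 = 88 + 3 \left(-4\right) 52 = 88 - 624 = -536$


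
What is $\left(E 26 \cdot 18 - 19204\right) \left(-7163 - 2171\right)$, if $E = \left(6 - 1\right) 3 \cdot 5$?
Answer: $-148373264$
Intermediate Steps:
$E = 75$ ($E = 5 \cdot 3 \cdot 5 = 15 \cdot 5 = 75$)
$\left(E 26 \cdot 18 - 19204\right) \left(-7163 - 2171\right) = \left(75 \cdot 26 \cdot 18 - 19204\right) \left(-7163 - 2171\right) = \left(1950 \cdot 18 - 19204\right) \left(-9334\right) = \left(35100 - 19204\right) \left(-9334\right) = 15896 \left(-9334\right) = -148373264$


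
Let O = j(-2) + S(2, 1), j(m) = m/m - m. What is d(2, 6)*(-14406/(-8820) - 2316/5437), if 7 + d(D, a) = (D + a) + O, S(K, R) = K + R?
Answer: 1378531/163110 ≈ 8.4515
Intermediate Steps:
j(m) = 1 - m
O = 6 (O = (1 - 1*(-2)) + (2 + 1) = (1 + 2) + 3 = 3 + 3 = 6)
d(D, a) = -1 + D + a (d(D, a) = -7 + ((D + a) + 6) = -7 + (6 + D + a) = -1 + D + a)
d(2, 6)*(-14406/(-8820) - 2316/5437) = (-1 + 2 + 6)*(-14406/(-8820) - 2316/5437) = 7*(-14406*(-1/8820) - 2316*1/5437) = 7*(49/30 - 2316/5437) = 7*(196933/163110) = 1378531/163110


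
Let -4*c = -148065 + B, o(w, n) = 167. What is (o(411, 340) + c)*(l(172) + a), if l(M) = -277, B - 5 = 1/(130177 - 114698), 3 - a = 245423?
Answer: -565633980210567/61916 ≈ -9.1355e+9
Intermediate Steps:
a = -245420 (a = 3 - 1*245423 = 3 - 245423 = -245420)
B = 77396/15479 (B = 5 + 1/(130177 - 114698) = 5 + 1/15479 = 77396/15479 ≈ 5.0001)
c = 2291820739/61916 (c = -(-148065 + 77396/15479)/4 = -1/4*(-2291820739/15479) = 2291820739/61916 ≈ 37015.)
(o(411, 340) + c)*(l(172) + a) = (167 + 2291820739/61916)*(-277 - 245420) = (2302160711/61916)*(-245697) = -565633980210567/61916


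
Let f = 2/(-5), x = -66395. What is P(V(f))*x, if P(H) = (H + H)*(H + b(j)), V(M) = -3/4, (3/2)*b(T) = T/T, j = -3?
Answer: -66395/8 ≈ -8299.4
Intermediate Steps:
b(T) = ⅔ (b(T) = 2*(T/T)/3 = (⅔)*1 = ⅔)
f = -⅖ (f = 2*(-⅕) = -⅖ ≈ -0.40000)
V(M) = -¾ (V(M) = -3*¼ = -¾)
P(H) = 2*H*(⅔ + H) (P(H) = (H + H)*(H + ⅔) = (2*H)*(⅔ + H) = 2*H*(⅔ + H))
P(V(f))*x = ((⅔)*(-¾)*(2 + 3*(-¾)))*(-66395) = ((⅔)*(-¾)*(2 - 9/4))*(-66395) = ((⅔)*(-¾)*(-¼))*(-66395) = (⅛)*(-66395) = -66395/8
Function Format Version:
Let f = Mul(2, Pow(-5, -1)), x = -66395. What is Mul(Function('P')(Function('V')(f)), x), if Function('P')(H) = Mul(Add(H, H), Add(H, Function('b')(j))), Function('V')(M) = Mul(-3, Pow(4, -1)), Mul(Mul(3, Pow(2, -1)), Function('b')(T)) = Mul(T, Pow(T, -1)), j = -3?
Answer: Rational(-66395, 8) ≈ -8299.4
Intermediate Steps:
Function('b')(T) = Rational(2, 3) (Function('b')(T) = Mul(Rational(2, 3), Mul(T, Pow(T, -1))) = Mul(Rational(2, 3), 1) = Rational(2, 3))
f = Rational(-2, 5) (f = Mul(2, Rational(-1, 5)) = Rational(-2, 5) ≈ -0.40000)
Function('V')(M) = Rational(-3, 4) (Function('V')(M) = Mul(-3, Rational(1, 4)) = Rational(-3, 4))
Function('P')(H) = Mul(2, H, Add(Rational(2, 3), H)) (Function('P')(H) = Mul(Add(H, H), Add(H, Rational(2, 3))) = Mul(Mul(2, H), Add(Rational(2, 3), H)) = Mul(2, H, Add(Rational(2, 3), H)))
Mul(Function('P')(Function('V')(f)), x) = Mul(Mul(Rational(2, 3), Rational(-3, 4), Add(2, Mul(3, Rational(-3, 4)))), -66395) = Mul(Mul(Rational(2, 3), Rational(-3, 4), Add(2, Rational(-9, 4))), -66395) = Mul(Mul(Rational(2, 3), Rational(-3, 4), Rational(-1, 4)), -66395) = Mul(Rational(1, 8), -66395) = Rational(-66395, 8)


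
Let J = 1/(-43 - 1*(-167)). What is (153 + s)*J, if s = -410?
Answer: -257/124 ≈ -2.0726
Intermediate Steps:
J = 1/124 (J = 1/(-43 + 167) = 1/124 ≈ 0.0080645)
(153 + s)*J = (153 - 410)*(1/124) = -257*1/124 = -257/124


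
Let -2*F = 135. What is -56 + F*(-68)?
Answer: 4534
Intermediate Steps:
F = -135/2 (F = -1/2*135 = -135/2 ≈ -67.500)
-56 + F*(-68) = -56 - 135/2*(-68) = -56 + 4590 = 4534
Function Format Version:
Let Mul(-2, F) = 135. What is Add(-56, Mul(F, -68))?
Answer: 4534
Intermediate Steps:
F = Rational(-135, 2) (F = Mul(Rational(-1, 2), 135) = Rational(-135, 2) ≈ -67.500)
Add(-56, Mul(F, -68)) = Add(-56, Mul(Rational(-135, 2), -68)) = Add(-56, 4590) = 4534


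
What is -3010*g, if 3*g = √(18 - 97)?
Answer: -3010*I*√79/3 ≈ -8917.8*I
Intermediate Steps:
g = I*√79/3 (g = √(18 - 97)/3 = √(-79)/3 = (I*√79)/3 = I*√79/3 ≈ 2.9627*I)
-3010*g = -3010*I*√79/3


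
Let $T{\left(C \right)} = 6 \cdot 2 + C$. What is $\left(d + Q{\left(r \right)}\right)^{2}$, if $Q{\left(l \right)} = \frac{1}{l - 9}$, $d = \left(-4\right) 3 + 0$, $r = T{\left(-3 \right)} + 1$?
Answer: $121$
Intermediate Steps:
$T{\left(C \right)} = 12 + C$
$r = 10$ ($r = \left(12 - 3\right) + 1 = 9 + 1 = 10$)
$d = -12$ ($d = -12 + 0 = -12$)
$Q{\left(l \right)} = \frac{1}{-9 + l}$
$\left(d + Q{\left(r \right)}\right)^{2} = \left(-12 + \frac{1}{-9 + 10}\right)^{2} = \left(-12 + 1^{-1}\right)^{2} = \left(-12 + 1\right)^{2} = \left(-11\right)^{2} = 121$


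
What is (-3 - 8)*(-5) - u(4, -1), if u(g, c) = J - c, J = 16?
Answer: 38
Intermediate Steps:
u(g, c) = 16 - c
(-3 - 8)*(-5) - u(4, -1) = (-3 - 8)*(-5) - (16 - 1*(-1)) = -11*(-5) - (16 + 1) = 55 - 1*17 = 55 - 17 = 38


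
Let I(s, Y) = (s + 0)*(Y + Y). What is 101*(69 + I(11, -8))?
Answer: -10807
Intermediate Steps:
I(s, Y) = 2*Y*s (I(s, Y) = s*(2*Y) = 2*Y*s)
101*(69 + I(11, -8)) = 101*(69 + 2*(-8)*11) = 101*(69 - 176) = 101*(-107) = -10807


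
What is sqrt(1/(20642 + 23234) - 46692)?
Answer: I*sqrt(22471731697079)/21938 ≈ 216.08*I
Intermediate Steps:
sqrt(1/(20642 + 23234) - 46692) = sqrt(1/43876 - 46692) = sqrt(-2048658191/43876) = I*sqrt(22471731697079)/21938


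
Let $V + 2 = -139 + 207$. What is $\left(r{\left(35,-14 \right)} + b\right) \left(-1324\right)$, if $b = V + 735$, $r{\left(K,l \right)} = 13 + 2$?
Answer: $-1080384$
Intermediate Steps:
$V = 66$ ($V = -2 + \left(-139 + 207\right) = -2 + 68 = 66$)
$r{\left(K,l \right)} = 15$
$b = 801$ ($b = 66 + 735 = 801$)
$\left(r{\left(35,-14 \right)} + b\right) \left(-1324\right) = \left(15 + 801\right) \left(-1324\right) = 816 \left(-1324\right) = -1080384$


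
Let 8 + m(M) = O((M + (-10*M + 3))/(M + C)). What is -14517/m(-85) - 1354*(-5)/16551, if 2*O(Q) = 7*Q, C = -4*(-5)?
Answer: 15639324515/53095608 ≈ 294.55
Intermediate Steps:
C = 20
O(Q) = 7*Q/2 (O(Q) = (7*Q)/2 = 7*Q/2)
m(M) = -8 + 7*(3 - 9*M)/(2*(20 + M)) (m(M) = -8 + 7*((M + (-10*M + 3))/(M + 20))/2 = -8 + 7*((M + (3 - 10*M))/(20 + M))/2 = -8 + 7*((3 - 9*M)/(20 + M))/2 = -8 + 7*(3 - 9*M)/(2*(20 + M)))
-14517/m(-85) - 1354*(-5)/16551 = -14517*2*(20 - 85)/(-299 - 79*(-85)) - 1354*(-5)/16551 = -14517*(-130/(-299 + 6715)) + 6770*(1/16551) = -14517/((½)*(-1/65)*6416) + 6770/16551 = -14517/(-3208/65) + 6770/16551 = -14517*(-65/3208) + 6770/16551 = 943605/3208 + 6770/16551 = 15639324515/53095608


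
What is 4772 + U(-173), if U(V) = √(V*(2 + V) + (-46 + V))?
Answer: 4772 + 2*√7341 ≈ 4943.4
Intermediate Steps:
U(V) = √(-46 + V + V*(2 + V))
4772 + U(-173) = 4772 + √(-46 + (-173)² + 3*(-173)) = 4772 + √(-46 + 29929 - 519) = 4772 + √29364 = 4772 + 2*√7341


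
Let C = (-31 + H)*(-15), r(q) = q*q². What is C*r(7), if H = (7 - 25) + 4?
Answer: 231525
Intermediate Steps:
H = -14 (H = -18 + 4 = -14)
r(q) = q³
C = 675 (C = (-31 - 14)*(-15) = -45*(-15) = 675)
C*r(7) = 675*7³ = 675*343 = 231525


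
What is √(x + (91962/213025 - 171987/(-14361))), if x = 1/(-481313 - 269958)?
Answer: √291293984494110896873251213358/153221821871585 ≈ 3.5225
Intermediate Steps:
x = -1/751271 (x = 1/(-751271) = -1/751271 ≈ -1.3311e-6)
√(x + (91962/213025 - 171987/(-14361))) = √(-1/751271 + (91962/213025 - 171987/(-14361))) = √(-1/751271 + (91962*(1/213025) - 171987*(-1/14361))) = √(-1/751271 + (91962/213025 + 57329/4787)) = √(-1/751271 + 12652732319/1019750675) = √(9505629842276774/766109109357925) = √291293984494110896873251213358/153221821871585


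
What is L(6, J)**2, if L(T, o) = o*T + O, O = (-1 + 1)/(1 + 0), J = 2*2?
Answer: 576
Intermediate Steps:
J = 4
O = 0 (O = 0/1 = 0*1 = 0)
L(T, o) = T*o (L(T, o) = o*T + 0 = T*o + 0 = T*o)
L(6, J)**2 = (6*4)**2 = 24**2 = 576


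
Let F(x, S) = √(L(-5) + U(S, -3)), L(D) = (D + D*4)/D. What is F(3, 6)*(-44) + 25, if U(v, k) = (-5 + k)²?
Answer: 25 - 44*√69 ≈ -340.49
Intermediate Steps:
L(D) = 5 (L(D) = (D + 4*D)/D = (5*D)/D = 5)
F(x, S) = √69 (F(x, S) = √(5 + (-5 - 3)²) = √(5 + (-8)²) = √(5 + 64) = √69)
F(3, 6)*(-44) + 25 = √69*(-44) + 25 = -44*√69 + 25 = 25 - 44*√69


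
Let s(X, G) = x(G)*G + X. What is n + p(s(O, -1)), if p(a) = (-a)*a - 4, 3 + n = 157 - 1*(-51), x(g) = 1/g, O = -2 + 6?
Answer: 176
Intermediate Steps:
O = 4
s(X, G) = 1 + X (s(X, G) = G/G + X = 1 + X)
n = 205 (n = -3 + (157 - 1*(-51)) = -3 + (157 + 51) = -3 + 208 = 205)
p(a) = -4 - a² (p(a) = -a² - 4 = -4 - a²)
n + p(s(O, -1)) = 205 + (-4 - (1 + 4)²) = 205 + (-4 - 1*5²) = 205 + (-4 - 1*25) = 205 + (-4 - 25) = 205 - 29 = 176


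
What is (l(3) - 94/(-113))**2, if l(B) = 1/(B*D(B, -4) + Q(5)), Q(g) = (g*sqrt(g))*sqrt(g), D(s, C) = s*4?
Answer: 34187409/47513449 ≈ 0.71953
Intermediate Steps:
D(s, C) = 4*s
Q(g) = g**2 (Q(g) = g**(3/2)*sqrt(g) = g**2)
l(B) = 1/(25 + 4*B**2) (l(B) = 1/(B*(4*B) + 5**2) = 1/(4*B**2 + 25) = 1/(25 + 4*B**2))
(l(3) - 94/(-113))**2 = (1/(25 + 4*3**2) - 94/(-113))**2 = (1/(25 + 4*9) - 94*(-1/113))**2 = (1/(25 + 36) + 94/113)**2 = (1/61 + 94/113)**2 = (5847/6893)**2 = 34187409/47513449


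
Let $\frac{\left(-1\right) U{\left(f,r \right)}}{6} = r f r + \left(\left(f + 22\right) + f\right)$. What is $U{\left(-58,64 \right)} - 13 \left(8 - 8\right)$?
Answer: $1425972$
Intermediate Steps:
$U{\left(f,r \right)} = -132 - 12 f - 6 f r^{2}$ ($U{\left(f,r \right)} = - 6 \left(r f r + \left(\left(f + 22\right) + f\right)\right) = - 6 \left(f r r + \left(\left(22 + f\right) + f\right)\right) = - 6 \left(f r^{2} + \left(22 + 2 f\right)\right) = - 6 \left(22 + 2 f + f r^{2}\right) = -132 - 12 f - 6 f r^{2}$)
$U{\left(-58,64 \right)} - 13 \left(8 - 8\right) = \left(-132 - -696 - - 348 \cdot 64^{2}\right) - 13 \left(8 - 8\right) = \left(-132 + 696 - \left(-348\right) 4096\right) - 13 \cdot 0 = \left(-132 + 696 + 1425408\right) - 0 = 1425972 + 0 = 1425972$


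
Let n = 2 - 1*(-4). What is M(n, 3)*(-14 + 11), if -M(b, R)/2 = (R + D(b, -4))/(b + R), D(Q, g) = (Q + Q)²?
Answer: 98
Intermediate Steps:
n = 6 (n = 2 + 4 = 6)
D(Q, g) = 4*Q² (D(Q, g) = (2*Q)² = 4*Q²)
M(b, R) = -2*(R + 4*b²)/(R + b) (M(b, R) = -2*(R + 4*b²)/(b + R) = -2*(R + 4*b²)/(R + b))
M(n, 3)*(-14 + 11) = (2*(-1*3 - 4*6²)/(3 + 6))*(-14 + 11) = (2*(-3 - 4*36)/9)*(-3) = (2*(⅑)*(-3 - 144))*(-3) = (2*(⅑)*(-147))*(-3) = -98/3*(-3) = 98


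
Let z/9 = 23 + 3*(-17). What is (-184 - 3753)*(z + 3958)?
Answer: -14590522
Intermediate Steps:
z = -252 (z = 9*(23 + 3*(-17)) = 9*(23 - 51) = 9*(-28) = -252)
(-184 - 3753)*(z + 3958) = (-184 - 3753)*(-252 + 3958) = -3937*3706 = -14590522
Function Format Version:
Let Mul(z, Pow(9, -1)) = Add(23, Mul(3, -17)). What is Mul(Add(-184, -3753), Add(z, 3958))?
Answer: -14590522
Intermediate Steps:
z = -252 (z = Mul(9, Add(23, Mul(3, -17))) = Mul(9, Add(23, -51)) = Mul(9, -28) = -252)
Mul(Add(-184, -3753), Add(z, 3958)) = Mul(Add(-184, -3753), Add(-252, 3958)) = Mul(-3937, 3706) = -14590522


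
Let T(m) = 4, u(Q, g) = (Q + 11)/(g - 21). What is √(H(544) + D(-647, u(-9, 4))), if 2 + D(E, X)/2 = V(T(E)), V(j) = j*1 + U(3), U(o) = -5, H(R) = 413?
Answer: √407 ≈ 20.174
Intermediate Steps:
u(Q, g) = (11 + Q)/(-21 + g)
V(j) = -5 + j (V(j) = j*1 - 5 = j - 5 = -5 + j)
D(E, X) = -6 (D(E, X) = -4 + 2*(-5 + 4) = -4 + 2*(-1) = -4 - 2 = -6)
√(H(544) + D(-647, u(-9, 4))) = √(413 - 6) = √407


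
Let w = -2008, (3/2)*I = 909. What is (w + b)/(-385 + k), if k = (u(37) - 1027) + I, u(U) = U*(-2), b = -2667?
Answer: 85/16 ≈ 5.3125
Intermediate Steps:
u(U) = -2*U
I = 606 (I = (⅔)*909 = 606)
k = -495 (k = (-2*37 - 1027) + 606 = (-74 - 1027) + 606 = -1101 + 606 = -495)
(w + b)/(-385 + k) = (-2008 - 2667)/(-385 - 495) = -4675/(-880) = -4675*(-1/880) = 85/16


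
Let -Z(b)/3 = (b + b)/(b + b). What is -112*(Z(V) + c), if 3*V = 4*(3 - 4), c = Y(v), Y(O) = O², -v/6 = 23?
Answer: -2132592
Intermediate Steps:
v = -138 (v = -6*23 = -138)
c = 19044 (c = (-138)² = 19044)
V = -4/3 (V = (4*(3 - 4))/3 = (4*(-1))/3 = (⅓)*(-4) = -4/3 ≈ -1.3333)
Z(b) = -3 (Z(b) = -3*(b + b)/(b + b) = -3*2*b/(2*b) = -3*2*b*1/(2*b) = -3*1 = -3)
-112*(Z(V) + c) = -112*(-3 + 19044) = -112*19041 = -2132592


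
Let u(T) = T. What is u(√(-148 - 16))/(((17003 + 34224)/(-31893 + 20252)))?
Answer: -23282*I*√41/51227 ≈ -2.9101*I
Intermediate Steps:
u(√(-148 - 16))/(((17003 + 34224)/(-31893 + 20252))) = √(-148 - 16)/(((17003 + 34224)/(-31893 + 20252))) = √(-164)/((51227/(-11641))) = (2*I*√41)/((51227*(-1/11641))) = (2*I*√41)/(-51227/11641) = (2*I*√41)*(-11641/51227) = -23282*I*√41/51227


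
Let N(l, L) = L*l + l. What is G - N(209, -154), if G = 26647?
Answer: 58624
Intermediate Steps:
N(l, L) = l + L*l
G - N(209, -154) = 26647 - 209*(1 - 154) = 26647 - 209*(-153) = 26647 - 1*(-31977) = 26647 + 31977 = 58624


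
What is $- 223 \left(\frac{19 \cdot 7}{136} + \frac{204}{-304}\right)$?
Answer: $- \frac{176839}{2584} \approx -68.436$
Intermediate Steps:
$- 223 \left(\frac{19 \cdot 7}{136} + \frac{204}{-304}\right) = - 223 \left(133 \cdot \frac{1}{136} + 204 \left(- \frac{1}{304}\right)\right) = - 223 \left(\frac{133}{136} - \frac{51}{76}\right) = \left(-223\right) \frac{793}{2584} = - \frac{176839}{2584}$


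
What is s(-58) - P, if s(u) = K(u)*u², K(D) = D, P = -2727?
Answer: -192385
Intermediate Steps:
s(u) = u³ (s(u) = u*u² = u³)
s(-58) - P = (-58)³ - 1*(-2727) = -195112 + 2727 = -192385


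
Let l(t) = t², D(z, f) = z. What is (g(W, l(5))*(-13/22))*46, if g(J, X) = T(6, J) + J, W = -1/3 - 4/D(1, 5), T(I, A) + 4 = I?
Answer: 2093/33 ≈ 63.424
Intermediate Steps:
T(I, A) = -4 + I
W = -13/3 (W = -1/3 - 4/1 = -1*⅓ - 4*1 = -⅓ - 4 = -13/3 ≈ -4.3333)
g(J, X) = 2 + J (g(J, X) = (-4 + 6) + J = 2 + J)
(g(W, l(5))*(-13/22))*46 = ((2 - 13/3)*(-13/22))*46 = -(-91)/(3*22)*46 = -7/3*(-13/22)*46 = (91/66)*46 = 2093/33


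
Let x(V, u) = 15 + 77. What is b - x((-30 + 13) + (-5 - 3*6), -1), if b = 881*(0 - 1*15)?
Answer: -13307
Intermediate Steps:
b = -13215 (b = 881*(0 - 15) = 881*(-15) = -13215)
x(V, u) = 92
b - x((-30 + 13) + (-5 - 3*6), -1) = -13215 - 1*92 = -13215 - 92 = -13307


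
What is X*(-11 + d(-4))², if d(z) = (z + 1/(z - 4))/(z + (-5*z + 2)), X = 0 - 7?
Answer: -2033647/2304 ≈ -882.66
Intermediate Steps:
X = -7
d(z) = (z + 1/(-4 + z))/(2 - 4*z) (d(z) = (z + 1/(-4 + z))/(z + (2 - 5*z)) = (z + 1/(-4 + z))/(2 - 4*z))
X*(-11 + d(-4))² = -7*(-11 + (-1 - 1*(-4)² + 4*(-4))/(2*(4 - 9*(-4) + 2*(-4)²)))² = -7*(-11 + (-1 - 1*16 - 16)/(2*(4 + 36 + 2*16)))² = -7*(-11 + (-1 - 16 - 16)/(2*(4 + 36 + 32)))² = -7*(-11 + (½)*(-33)/72)² = -7*(-11 + (½)*(1/72)*(-33))² = -7*(-11 - 11/48)² = -7*(-539/48)² = -7*290521/2304 = -2033647/2304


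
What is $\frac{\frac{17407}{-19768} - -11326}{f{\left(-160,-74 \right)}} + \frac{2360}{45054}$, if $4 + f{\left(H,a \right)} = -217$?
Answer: $- \frac{5038076147407}{98414335656} \approx -51.193$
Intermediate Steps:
$f{\left(H,a \right)} = -221$ ($f{\left(H,a \right)} = -4 - 217 = -221$)
$\frac{\frac{17407}{-19768} - -11326}{f{\left(-160,-74 \right)}} + \frac{2360}{45054} = \frac{\frac{17407}{-19768} - -11326}{-221} + \frac{2360}{45054} = \left(17407 \left(- \frac{1}{19768}\right) + 11326\right) \left(- \frac{1}{221}\right) + 2360 \cdot \frac{1}{45054} = \left(- \frac{17407}{19768} + 11326\right) \left(- \frac{1}{221}\right) + \frac{1180}{22527} = \frac{223874961}{19768} \left(- \frac{1}{221}\right) + \frac{1180}{22527} = - \frac{223874961}{4368728} + \frac{1180}{22527} = - \frac{5038076147407}{98414335656}$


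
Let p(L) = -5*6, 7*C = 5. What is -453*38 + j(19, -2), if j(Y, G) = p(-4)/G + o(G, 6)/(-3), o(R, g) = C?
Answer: -361184/21 ≈ -17199.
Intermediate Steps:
C = 5/7 (C = (⅐)*5 = 5/7 ≈ 0.71429)
o(R, g) = 5/7
p(L) = -30
j(Y, G) = -5/21 - 30/G (j(Y, G) = -30/G + (5/7)/(-3) = -30/G + (5/7)*(-⅓) = -30/G - 5/21 = -5/21 - 30/G)
-453*38 + j(19, -2) = -453*38 + (-5/21 - 30/(-2)) = -17214 + (-5/21 - 30*(-½)) = -17214 + (-5/21 + 15) = -17214 + 310/21 = -361184/21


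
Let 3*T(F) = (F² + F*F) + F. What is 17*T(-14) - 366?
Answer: 1776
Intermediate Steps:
T(F) = F/3 + 2*F²/3 (T(F) = ((F² + F*F) + F)/3 = ((F² + F²) + F)/3 = (2*F² + F)/3 = (F + 2*F²)/3 = F/3 + 2*F²/3)
17*T(-14) - 366 = 17*((⅓)*(-14)*(1 + 2*(-14))) - 366 = 17*((⅓)*(-14)*(1 - 28)) - 366 = 17*((⅓)*(-14)*(-27)) - 366 = 17*126 - 366 = 2142 - 366 = 1776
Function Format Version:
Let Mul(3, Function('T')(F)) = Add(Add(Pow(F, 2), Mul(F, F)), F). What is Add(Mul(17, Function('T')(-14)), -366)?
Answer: 1776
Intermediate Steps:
Function('T')(F) = Add(Mul(Rational(1, 3), F), Mul(Rational(2, 3), Pow(F, 2))) (Function('T')(F) = Mul(Rational(1, 3), Add(Add(Pow(F, 2), Mul(F, F)), F)) = Mul(Rational(1, 3), Add(Add(Pow(F, 2), Pow(F, 2)), F)) = Mul(Rational(1, 3), Add(Mul(2, Pow(F, 2)), F)) = Mul(Rational(1, 3), Add(F, Mul(2, Pow(F, 2)))) = Add(Mul(Rational(1, 3), F), Mul(Rational(2, 3), Pow(F, 2))))
Add(Mul(17, Function('T')(-14)), -366) = Add(Mul(17, Mul(Rational(1, 3), -14, Add(1, Mul(2, -14)))), -366) = Add(Mul(17, Mul(Rational(1, 3), -14, Add(1, -28))), -366) = Add(Mul(17, Mul(Rational(1, 3), -14, -27)), -366) = Add(Mul(17, 126), -366) = Add(2142, -366) = 1776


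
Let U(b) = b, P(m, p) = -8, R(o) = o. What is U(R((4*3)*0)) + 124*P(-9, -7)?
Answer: -992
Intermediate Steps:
U(R((4*3)*0)) + 124*P(-9, -7) = (4*3)*0 + 124*(-8) = 12*0 - 992 = 0 - 992 = -992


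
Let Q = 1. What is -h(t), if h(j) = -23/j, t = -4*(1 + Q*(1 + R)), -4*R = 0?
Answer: -23/8 ≈ -2.8750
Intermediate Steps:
R = 0 (R = -¼*0 = 0)
t = -8 (t = -4*(1 + 1*(1 + 0)) = -4*(1 + 1*1) = -4*(1 + 1) = -4*2 = -8)
-h(t) = -(-23)/(-8) = -(-23)*(-1)/8 = -1*23/8 = -23/8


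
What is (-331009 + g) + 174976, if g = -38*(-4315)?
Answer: 7937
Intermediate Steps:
g = 163970
(-331009 + g) + 174976 = (-331009 + 163970) + 174976 = -167039 + 174976 = 7937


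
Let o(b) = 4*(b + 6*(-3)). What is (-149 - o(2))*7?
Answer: -595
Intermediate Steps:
o(b) = -72 + 4*b (o(b) = 4*(b - 18) = 4*(-18 + b) = -72 + 4*b)
(-149 - o(2))*7 = (-149 - (-72 + 4*2))*7 = (-149 - (-72 + 8))*7 = (-149 - 1*(-64))*7 = (-149 + 64)*7 = -85*7 = -595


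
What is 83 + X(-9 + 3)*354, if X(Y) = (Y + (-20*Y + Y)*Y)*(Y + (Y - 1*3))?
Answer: 3663983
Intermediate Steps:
X(Y) = (-3 + 2*Y)*(Y - 19*Y²) (X(Y) = (Y + (-19*Y)*Y)*(Y + (Y - 3)) = (Y - 19*Y²)*(Y + (-3 + Y)) = (Y - 19*Y²)*(-3 + 2*Y) = (-3 + 2*Y)*(Y - 19*Y²))
83 + X(-9 + 3)*354 = 83 + ((-9 + 3)*(-3 - 38*(-9 + 3)² + 59*(-9 + 3)))*354 = 83 - 6*(-3 - 38*(-6)² + 59*(-6))*354 = 83 - 6*(-3 - 38*36 - 354)*354 = 83 - 6*(-3 - 1368 - 354)*354 = 83 - 6*(-1725)*354 = 83 + 10350*354 = 83 + 3663900 = 3663983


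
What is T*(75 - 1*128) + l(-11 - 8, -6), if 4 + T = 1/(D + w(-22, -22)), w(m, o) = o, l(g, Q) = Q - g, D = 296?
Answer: 61597/274 ≈ 224.81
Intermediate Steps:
T = -1095/274 (T = -4 + 1/(296 - 22) = -4 + 1/274 = -1095/274 ≈ -3.9963)
T*(75 - 1*128) + l(-11 - 8, -6) = -1095*(75 - 1*128)/274 + (-6 - (-11 - 8)) = -1095*(75 - 128)/274 + (-6 - 1*(-19)) = -1095/274*(-53) + (-6 + 19) = 58035/274 + 13 = 61597/274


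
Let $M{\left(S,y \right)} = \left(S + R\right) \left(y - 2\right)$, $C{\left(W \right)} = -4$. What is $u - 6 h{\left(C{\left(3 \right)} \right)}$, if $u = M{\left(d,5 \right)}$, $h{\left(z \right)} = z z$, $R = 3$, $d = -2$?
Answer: $-93$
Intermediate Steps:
$h{\left(z \right)} = z^{2}$
$M{\left(S,y \right)} = \left(-2 + y\right) \left(3 + S\right)$ ($M{\left(S,y \right)} = \left(S + 3\right) \left(y - 2\right) = \left(3 + S\right) \left(-2 + y\right) = \left(-2 + y\right) \left(3 + S\right)$)
$u = 3$ ($u = -6 - -4 + 3 \cdot 5 - 10 = -6 + 4 + 15 - 10 = 3$)
$u - 6 h{\left(C{\left(3 \right)} \right)} = 3 - 6 \left(-4\right)^{2} = 3 - 96 = -93$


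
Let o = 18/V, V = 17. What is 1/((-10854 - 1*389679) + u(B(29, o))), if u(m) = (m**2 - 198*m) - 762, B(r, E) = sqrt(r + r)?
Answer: -401237/160988856337 + 198*sqrt(58)/160988856337 ≈ -2.4830e-6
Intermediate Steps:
o = 18/17 ≈ 1.0588
B(r, E) = sqrt(2)*sqrt(r) (B(r, E) = sqrt(2*r) = sqrt(2)*sqrt(r))
u(m) = -762 + m**2 - 198*m
1/((-10854 - 1*389679) + u(B(29, o))) = 1/((-10854 - 1*389679) + (-762 + (sqrt(2)*sqrt(29))**2 - 198*sqrt(2)*sqrt(29))) = 1/((-10854 - 389679) + (-762 + (sqrt(58))**2 - 198*sqrt(58))) = 1/(-400533 + (-762 + 58 - 198*sqrt(58))) = 1/(-400533 + (-704 - 198*sqrt(58))) = 1/(-401237 - 198*sqrt(58))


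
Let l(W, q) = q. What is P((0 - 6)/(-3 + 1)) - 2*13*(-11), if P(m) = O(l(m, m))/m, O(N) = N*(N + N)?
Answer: 292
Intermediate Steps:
O(N) = 2*N² (O(N) = N*(2*N) = 2*N²)
P(m) = 2*m (P(m) = (2*m²)/m = 2*m)
P((0 - 6)/(-3 + 1)) - 2*13*(-11) = 2*((0 - 6)/(-3 + 1)) - 2*13*(-11) = 2*(-6/(-2)) - 26*(-11) = 2*(-6*(-½)) + 286 = 2*3 + 286 = 6 + 286 = 292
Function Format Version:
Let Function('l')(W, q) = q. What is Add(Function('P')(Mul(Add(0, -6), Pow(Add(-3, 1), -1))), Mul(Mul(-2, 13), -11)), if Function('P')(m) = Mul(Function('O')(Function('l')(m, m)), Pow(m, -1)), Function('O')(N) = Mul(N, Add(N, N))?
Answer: 292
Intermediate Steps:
Function('O')(N) = Mul(2, Pow(N, 2)) (Function('O')(N) = Mul(N, Mul(2, N)) = Mul(2, Pow(N, 2)))
Function('P')(m) = Mul(2, m) (Function('P')(m) = Mul(Mul(2, Pow(m, 2)), Pow(m, -1)) = Mul(2, m))
Add(Function('P')(Mul(Add(0, -6), Pow(Add(-3, 1), -1))), Mul(Mul(-2, 13), -11)) = Add(Mul(2, Mul(Add(0, -6), Pow(Add(-3, 1), -1))), Mul(Mul(-2, 13), -11)) = Add(Mul(2, Mul(-6, Pow(-2, -1))), Mul(-26, -11)) = Add(Mul(2, Mul(-6, Rational(-1, 2))), 286) = Add(Mul(2, 3), 286) = Add(6, 286) = 292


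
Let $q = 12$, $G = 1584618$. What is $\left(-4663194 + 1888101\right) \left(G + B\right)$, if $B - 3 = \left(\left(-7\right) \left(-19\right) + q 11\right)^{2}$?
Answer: $-4592351550678$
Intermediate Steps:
$B = 70228$ ($B = 3 + \left(\left(-7\right) \left(-19\right) + 12 \cdot 11\right)^{2} = 3 + \left(133 + 132\right)^{2} = 3 + 265^{2} = 3 + 70225 = 70228$)
$\left(-4663194 + 1888101\right) \left(G + B\right) = \left(-4663194 + 1888101\right) \left(1584618 + 70228\right) = \left(-2775093\right) 1654846 = -4592351550678$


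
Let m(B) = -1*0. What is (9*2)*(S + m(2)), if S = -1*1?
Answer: -18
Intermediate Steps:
S = -1
m(B) = 0
(9*2)*(S + m(2)) = (9*2)*(-1 + 0) = 18*(-1) = -18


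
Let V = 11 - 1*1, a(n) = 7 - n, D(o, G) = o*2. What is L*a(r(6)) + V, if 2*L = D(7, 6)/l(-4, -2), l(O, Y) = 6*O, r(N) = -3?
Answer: 85/12 ≈ 7.0833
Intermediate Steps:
D(o, G) = 2*o
V = 10 (V = 11 - 1 = 10)
L = -7/24 (L = ((2*7)/((6*(-4))))/2 = (14/(-24))/2 = (14*(-1/24))/2 = (½)*(-7/12) = -7/24 ≈ -0.29167)
L*a(r(6)) + V = -7*(7 - 1*(-3))/24 + 10 = -7*(7 + 3)/24 + 10 = -7/24*10 + 10 = -35/12 + 10 = 85/12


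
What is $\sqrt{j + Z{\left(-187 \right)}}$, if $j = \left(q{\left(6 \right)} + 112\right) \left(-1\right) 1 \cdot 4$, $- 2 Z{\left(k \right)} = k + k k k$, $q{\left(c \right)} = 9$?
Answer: $\sqrt{3269211} \approx 1808.1$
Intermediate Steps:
$Z{\left(k \right)} = - \frac{k}{2} - \frac{k^{3}}{2}$ ($Z{\left(k \right)} = - \frac{k + k k k}{2} = - \frac{k + k k^{2}}{2} = - \frac{k + k^{3}}{2} = - \frac{k}{2} - \frac{k^{3}}{2}$)
$j = -484$ ($j = \left(9 + 112\right) \left(-1\right) 1 \cdot 4 = 121 \left(\left(-1\right) 4\right) = 121 \left(-4\right) = -484$)
$\sqrt{j + Z{\left(-187 \right)}} = \sqrt{-484 - - \frac{187 \left(1 + \left(-187\right)^{2}\right)}{2}} = \sqrt{-484 - - \frac{187 \left(1 + 34969\right)}{2}} = \sqrt{-484 - \left(- \frac{187}{2}\right) 34970} = \sqrt{-484 + 3269695} = \sqrt{3269211}$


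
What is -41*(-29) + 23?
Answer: 1212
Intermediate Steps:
-41*(-29) + 23 = 1189 + 23 = 1212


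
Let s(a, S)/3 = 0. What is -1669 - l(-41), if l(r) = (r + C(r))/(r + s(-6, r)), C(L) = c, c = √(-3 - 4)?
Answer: -1670 + I*√7/41 ≈ -1670.0 + 0.06453*I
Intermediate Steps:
c = I*√7 (c = √(-7) = I*√7 ≈ 2.6458*I)
s(a, S) = 0 (s(a, S) = 3*0 = 0)
C(L) = I*√7
l(r) = (r + I*√7)/r (l(r) = (r + I*√7)/(r + 0) = (r + I*√7)/r)
-1669 - l(-41) = -1669 - (-41 + I*√7)/(-41) = -1669 - (-1)*(-41 + I*√7)/41 = -1669 - (1 - I*√7/41) = -1669 + (-1 + I*√7/41) = -1670 + I*√7/41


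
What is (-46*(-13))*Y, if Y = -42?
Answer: -25116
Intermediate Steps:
(-46*(-13))*Y = -46*(-13)*(-42) = 598*(-42) = -25116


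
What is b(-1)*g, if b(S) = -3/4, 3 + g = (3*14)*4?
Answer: -495/4 ≈ -123.75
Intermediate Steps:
g = 165 (g = -3 + (3*14)*4 = -3 + 42*4 = -3 + 168 = 165)
b(S) = -¾ (b(S) = -3*¼ = -¾)
b(-1)*g = -¾*165 = -495/4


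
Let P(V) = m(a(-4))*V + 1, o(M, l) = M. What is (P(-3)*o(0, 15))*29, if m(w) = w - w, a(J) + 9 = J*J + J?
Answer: 0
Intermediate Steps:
a(J) = -9 + J + J² (a(J) = -9 + (J*J + J) = -9 + (J² + J) = -9 + (J + J²) = -9 + J + J²)
m(w) = 0
P(V) = 1 (P(V) = 0*V + 1 = 0 + 1 = 1)
(P(-3)*o(0, 15))*29 = (1*0)*29 = 0*29 = 0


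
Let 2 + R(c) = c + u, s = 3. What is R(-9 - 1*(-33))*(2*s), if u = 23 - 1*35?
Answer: 60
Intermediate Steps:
u = -12 (u = 23 - 35 = -12)
R(c) = -14 + c (R(c) = -2 + (c - 12) = -2 + (-12 + c) = -14 + c)
R(-9 - 1*(-33))*(2*s) = (-14 + (-9 - 1*(-33)))*(2*3) = (-14 + (-9 + 33))*6 = (-14 + 24)*6 = 10*6 = 60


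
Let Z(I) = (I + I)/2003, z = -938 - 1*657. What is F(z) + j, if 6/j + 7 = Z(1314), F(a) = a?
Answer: -18183853/11393 ≈ -1596.1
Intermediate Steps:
z = -1595 (z = -938 - 657 = -1595)
Z(I) = 2*I/2003 (Z(I) = (2*I)*(1/2003) = 2*I/2003)
j = -12018/11393 (j = 6/(-7 + (2/2003)*1314) = 6/(-7 + 2628/2003) = 6/(-11393/2003) = 6*(-2003/11393) = -12018/11393 ≈ -1.0549)
F(z) + j = -1595 - 12018/11393 = -18183853/11393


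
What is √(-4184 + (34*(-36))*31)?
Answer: 4*I*√2633 ≈ 205.25*I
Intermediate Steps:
√(-4184 + (34*(-36))*31) = √(-4184 - 1224*31) = √(-4184 - 37944) = √(-42128) = 4*I*√2633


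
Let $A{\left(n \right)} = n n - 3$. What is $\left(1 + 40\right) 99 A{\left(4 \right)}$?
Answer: $52767$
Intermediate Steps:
$A{\left(n \right)} = -3 + n^{2}$ ($A{\left(n \right)} = n^{2} - 3 = -3 + n^{2}$)
$\left(1 + 40\right) 99 A{\left(4 \right)} = \left(1 + 40\right) 99 \left(-3 + 4^{2}\right) = 41 \cdot 99 \left(-3 + 16\right) = 4059 \cdot 13 = 52767$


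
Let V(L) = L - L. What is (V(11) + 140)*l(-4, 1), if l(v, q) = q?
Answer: 140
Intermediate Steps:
V(L) = 0
(V(11) + 140)*l(-4, 1) = (0 + 140)*1 = 140*1 = 140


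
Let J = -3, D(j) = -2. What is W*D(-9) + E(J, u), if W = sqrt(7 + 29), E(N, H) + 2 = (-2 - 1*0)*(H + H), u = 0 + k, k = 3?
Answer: -26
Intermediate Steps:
u = 3 (u = 0 + 3 = 3)
E(N, H) = -2 - 4*H (E(N, H) = -2 + (-2 - 1*0)*(H + H) = -2 + (-2 + 0)*(2*H) = -2 - 4*H)
W = 6 (W = sqrt(36) = 6)
W*D(-9) + E(J, u) = 6*(-2) + (-2 - 4*3) = -12 + (-2 - 12) = -12 - 14 = -26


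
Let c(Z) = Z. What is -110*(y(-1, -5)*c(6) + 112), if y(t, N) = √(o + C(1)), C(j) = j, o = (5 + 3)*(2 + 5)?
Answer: -12320 - 660*√57 ≈ -17303.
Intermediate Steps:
o = 56 (o = 8*7 = 56)
y(t, N) = √57 (y(t, N) = √(56 + 1) = √57)
-110*(y(-1, -5)*c(6) + 112) = -110*(√57*6 + 112) = -110*(6*√57 + 112) = -110*(112 + 6*√57) = -12320 - 660*√57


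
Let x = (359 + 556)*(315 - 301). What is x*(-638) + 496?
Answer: -8172284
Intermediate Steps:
x = 12810 (x = 915*14 = 12810)
x*(-638) + 496 = 12810*(-638) + 496 = -8172780 + 496 = -8172284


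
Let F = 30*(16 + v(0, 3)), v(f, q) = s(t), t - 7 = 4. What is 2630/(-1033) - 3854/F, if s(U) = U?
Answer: -3055741/418365 ≈ -7.3040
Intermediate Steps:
t = 11 (t = 7 + 4 = 11)
v(f, q) = 11
F = 810 (F = 30*(16 + 11) = 30*27 = 810)
2630/(-1033) - 3854/F = 2630/(-1033) - 3854/810 = 2630*(-1/1033) - 3854*1/810 = -2630/1033 - 1927/405 = -3055741/418365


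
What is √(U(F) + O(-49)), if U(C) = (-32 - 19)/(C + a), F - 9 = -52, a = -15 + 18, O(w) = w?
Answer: I*√19090/20 ≈ 6.9083*I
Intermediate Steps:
a = 3
F = -43 (F = 9 - 52 = -43)
U(C) = -51/(3 + C) (U(C) = (-32 - 19)/(C + 3) = -51/(3 + C))
√(U(F) + O(-49)) = √(-51/(3 - 43) - 49) = √(-51/(-40) - 49) = √(-51*(-1/40) - 49) = √(51/40 - 49) = √(-1909/40) = I*√19090/20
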